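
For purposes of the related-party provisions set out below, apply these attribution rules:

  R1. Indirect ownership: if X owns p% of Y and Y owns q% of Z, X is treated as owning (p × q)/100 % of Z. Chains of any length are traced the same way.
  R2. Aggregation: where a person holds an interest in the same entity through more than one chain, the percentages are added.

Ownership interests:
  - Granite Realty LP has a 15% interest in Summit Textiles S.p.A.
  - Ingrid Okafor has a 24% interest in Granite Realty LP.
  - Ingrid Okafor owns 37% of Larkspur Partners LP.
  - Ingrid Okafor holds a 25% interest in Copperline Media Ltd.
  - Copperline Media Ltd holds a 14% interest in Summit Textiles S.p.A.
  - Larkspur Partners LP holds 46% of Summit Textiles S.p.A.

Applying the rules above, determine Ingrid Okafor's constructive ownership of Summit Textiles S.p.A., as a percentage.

24.12%

Chain via Copperline Media Ltd (R1): 25% × 14% = 3.5% of Summit Textiles S.p.A.
Chain via Granite Realty LP (R1): 24% × 15% = 3.6% of Summit Textiles S.p.A.
Chain via Larkspur Partners LP (R1): 37% × 46% = 17.02% of Summit Textiles S.p.A.
Aggregating (R2): 3.5% + 3.6% + 17.02% = 24.12%.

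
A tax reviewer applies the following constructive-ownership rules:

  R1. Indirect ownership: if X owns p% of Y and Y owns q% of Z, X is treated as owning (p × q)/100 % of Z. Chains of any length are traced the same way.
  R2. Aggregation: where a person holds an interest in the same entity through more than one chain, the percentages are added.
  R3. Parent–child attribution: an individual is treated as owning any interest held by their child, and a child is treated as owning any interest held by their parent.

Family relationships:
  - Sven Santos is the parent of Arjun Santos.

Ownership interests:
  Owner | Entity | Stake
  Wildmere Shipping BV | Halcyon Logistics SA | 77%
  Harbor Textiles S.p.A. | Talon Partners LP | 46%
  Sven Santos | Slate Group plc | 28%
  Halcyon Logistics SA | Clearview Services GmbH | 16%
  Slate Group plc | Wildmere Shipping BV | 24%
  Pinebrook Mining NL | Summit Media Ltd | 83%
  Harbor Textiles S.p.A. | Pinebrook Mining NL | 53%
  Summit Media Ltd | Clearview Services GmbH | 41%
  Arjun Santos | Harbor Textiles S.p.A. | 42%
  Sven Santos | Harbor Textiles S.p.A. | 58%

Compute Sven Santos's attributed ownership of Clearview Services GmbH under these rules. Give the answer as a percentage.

18.863804%

By parent–child attribution (R3), Sven Santos is treated as also owning Arjun Santos's interest in Harbor Textiles S.p.A, giving 58% + 42% = 100%.
Chain via Slate Group plc → Wildmere Shipping BV → Halcyon Logistics SA (R1): 28% × 24% × 77% × 16% = 0.827904% of Clearview Services GmbH.
Chain via Harbor Textiles S.p.A. → Pinebrook Mining NL → Summit Media Ltd (R1): 100% × 53% × 83% × 41% = 18.0359% of Clearview Services GmbH.
Aggregating (R2): 0.827904% + 18.0359% = 18.863804%.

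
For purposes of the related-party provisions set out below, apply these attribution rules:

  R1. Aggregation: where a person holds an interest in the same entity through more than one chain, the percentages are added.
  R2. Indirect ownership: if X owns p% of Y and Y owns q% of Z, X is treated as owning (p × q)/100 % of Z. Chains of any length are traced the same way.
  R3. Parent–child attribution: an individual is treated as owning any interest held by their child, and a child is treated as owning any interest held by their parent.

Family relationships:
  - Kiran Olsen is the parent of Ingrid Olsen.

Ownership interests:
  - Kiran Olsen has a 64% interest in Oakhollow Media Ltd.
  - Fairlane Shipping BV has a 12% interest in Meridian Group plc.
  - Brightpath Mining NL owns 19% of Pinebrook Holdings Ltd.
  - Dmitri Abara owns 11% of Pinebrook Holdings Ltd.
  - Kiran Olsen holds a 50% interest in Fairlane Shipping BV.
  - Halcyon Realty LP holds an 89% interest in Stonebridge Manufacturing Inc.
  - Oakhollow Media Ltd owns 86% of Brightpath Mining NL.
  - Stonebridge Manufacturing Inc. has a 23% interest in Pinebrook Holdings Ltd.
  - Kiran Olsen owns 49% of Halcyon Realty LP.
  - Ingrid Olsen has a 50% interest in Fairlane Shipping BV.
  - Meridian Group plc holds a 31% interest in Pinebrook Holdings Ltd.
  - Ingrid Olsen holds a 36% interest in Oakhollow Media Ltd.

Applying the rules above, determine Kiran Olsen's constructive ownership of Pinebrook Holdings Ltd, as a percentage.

30.0903%

By parent–child attribution (R3), Kiran Olsen is treated as also owning Ingrid Olsen's interest in Fairlane Shipping BV, giving 50% + 50% = 100%.
By parent–child attribution (R3), Kiran Olsen is treated as also owning Ingrid Olsen's interest in Oakhollow Media Ltd, giving 64% + 36% = 100%.
Chain via Fairlane Shipping BV → Meridian Group plc (R2): 100% × 12% × 31% = 3.72% of Pinebrook Holdings Ltd.
Chain via Oakhollow Media Ltd → Brightpath Mining NL (R2): 100% × 86% × 19% = 16.34% of Pinebrook Holdings Ltd.
Chain via Halcyon Realty LP → Stonebridge Manufacturing Inc. (R2): 49% × 89% × 23% = 10.0303% of Pinebrook Holdings Ltd.
Aggregating (R1): 3.72% + 16.34% + 10.0303% = 30.0903%.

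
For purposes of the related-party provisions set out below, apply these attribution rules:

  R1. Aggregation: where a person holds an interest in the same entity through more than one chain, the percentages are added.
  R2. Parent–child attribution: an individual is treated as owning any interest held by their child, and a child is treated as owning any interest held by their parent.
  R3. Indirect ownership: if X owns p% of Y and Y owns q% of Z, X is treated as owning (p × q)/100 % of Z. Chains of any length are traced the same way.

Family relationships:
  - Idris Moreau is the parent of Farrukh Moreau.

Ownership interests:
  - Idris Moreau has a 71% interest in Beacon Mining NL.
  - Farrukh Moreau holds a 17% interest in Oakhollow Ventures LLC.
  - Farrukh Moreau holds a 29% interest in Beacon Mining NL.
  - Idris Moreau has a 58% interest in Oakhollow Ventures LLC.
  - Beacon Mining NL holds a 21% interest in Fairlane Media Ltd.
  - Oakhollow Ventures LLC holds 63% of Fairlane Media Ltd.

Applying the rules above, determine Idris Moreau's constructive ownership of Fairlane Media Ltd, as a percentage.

68.25%

By parent–child attribution (R2), Idris Moreau is treated as also owning Farrukh Moreau's interest in Oakhollow Ventures LLC, giving 58% + 17% = 75%.
By parent–child attribution (R2), Idris Moreau is treated as also owning Farrukh Moreau's interest in Beacon Mining NL, giving 71% + 29% = 100%.
Chain via Oakhollow Ventures LLC (R3): 75% × 63% = 47.25% of Fairlane Media Ltd.
Chain via Beacon Mining NL (R3): 100% × 21% = 21% of Fairlane Media Ltd.
Aggregating (R1): 47.25% + 21% = 68.25%.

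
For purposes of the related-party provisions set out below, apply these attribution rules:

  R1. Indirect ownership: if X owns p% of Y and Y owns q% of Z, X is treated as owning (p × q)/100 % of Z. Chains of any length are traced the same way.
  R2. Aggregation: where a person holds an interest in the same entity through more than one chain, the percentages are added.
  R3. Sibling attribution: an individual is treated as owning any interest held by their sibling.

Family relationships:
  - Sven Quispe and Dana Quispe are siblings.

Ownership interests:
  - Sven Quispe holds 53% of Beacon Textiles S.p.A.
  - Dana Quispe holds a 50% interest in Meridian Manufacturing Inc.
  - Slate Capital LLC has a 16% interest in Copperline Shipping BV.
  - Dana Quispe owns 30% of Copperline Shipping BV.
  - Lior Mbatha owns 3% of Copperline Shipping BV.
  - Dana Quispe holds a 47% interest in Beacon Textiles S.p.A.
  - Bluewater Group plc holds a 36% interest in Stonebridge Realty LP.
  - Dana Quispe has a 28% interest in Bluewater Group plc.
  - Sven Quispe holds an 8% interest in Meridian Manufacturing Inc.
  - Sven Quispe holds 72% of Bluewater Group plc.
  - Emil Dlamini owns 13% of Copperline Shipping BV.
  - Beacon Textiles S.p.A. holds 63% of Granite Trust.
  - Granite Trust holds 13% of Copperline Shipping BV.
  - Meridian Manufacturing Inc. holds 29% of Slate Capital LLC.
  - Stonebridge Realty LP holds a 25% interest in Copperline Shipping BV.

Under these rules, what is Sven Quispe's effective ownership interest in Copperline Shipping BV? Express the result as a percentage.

By sibling attribution (R3), Sven Quispe is treated as also owning Dana Quispe's interest in Beacon Textiles S.p.A, giving 53% + 47% = 100%.
By sibling attribution (R3), Sven Quispe is treated as also owning Dana Quispe's interest in Bluewater Group plc, giving 72% + 28% = 100%.
By sibling attribution (R3), Sven Quispe is treated as also owning Dana Quispe's interest in Meridian Manufacturing Inc, giving 8% + 50% = 58%.
By sibling attribution (R3), Sven Quispe is treated as owning Dana Quispe's 30% interest in Copperline Shipping BV.
Chain via Beacon Textiles S.p.A. → Granite Trust (R1): 100% × 63% × 13% = 8.19% of Copperline Shipping BV.
Chain via Bluewater Group plc → Stonebridge Realty LP (R1): 100% × 36% × 25% = 9% of Copperline Shipping BV.
Chain via Meridian Manufacturing Inc. → Slate Capital LLC (R1): 58% × 29% × 16% = 2.6912% of Copperline Shipping BV.
Direct interest in Copperline Shipping BV: 30%.
Aggregating (R2): 8.19% + 9% + 2.6912% + 30% = 49.8812%.

49.8812%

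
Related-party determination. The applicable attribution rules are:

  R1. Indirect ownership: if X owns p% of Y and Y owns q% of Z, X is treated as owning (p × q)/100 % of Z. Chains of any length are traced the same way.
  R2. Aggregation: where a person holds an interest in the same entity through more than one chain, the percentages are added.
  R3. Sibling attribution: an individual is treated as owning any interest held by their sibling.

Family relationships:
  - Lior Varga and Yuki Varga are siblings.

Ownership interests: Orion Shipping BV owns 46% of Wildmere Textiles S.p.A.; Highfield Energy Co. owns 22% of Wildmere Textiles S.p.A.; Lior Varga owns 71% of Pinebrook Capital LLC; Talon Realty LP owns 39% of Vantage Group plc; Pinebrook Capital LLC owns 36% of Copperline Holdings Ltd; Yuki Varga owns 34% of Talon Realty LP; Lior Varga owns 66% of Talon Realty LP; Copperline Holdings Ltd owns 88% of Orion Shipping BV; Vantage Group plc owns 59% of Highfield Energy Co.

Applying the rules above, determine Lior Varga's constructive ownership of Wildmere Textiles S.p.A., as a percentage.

15.408888%

By sibling attribution (R3), Lior Varga is treated as also owning Yuki Varga's interest in Talon Realty LP, giving 66% + 34% = 100%.
Chain via Talon Realty LP → Vantage Group plc → Highfield Energy Co. (R1): 100% × 39% × 59% × 22% = 5.0622% of Wildmere Textiles S.p.A.
Chain via Pinebrook Capital LLC → Copperline Holdings Ltd → Orion Shipping BV (R1): 71% × 36% × 88% × 46% = 10.346688% of Wildmere Textiles S.p.A.
Aggregating (R2): 5.0622% + 10.346688% = 15.408888%.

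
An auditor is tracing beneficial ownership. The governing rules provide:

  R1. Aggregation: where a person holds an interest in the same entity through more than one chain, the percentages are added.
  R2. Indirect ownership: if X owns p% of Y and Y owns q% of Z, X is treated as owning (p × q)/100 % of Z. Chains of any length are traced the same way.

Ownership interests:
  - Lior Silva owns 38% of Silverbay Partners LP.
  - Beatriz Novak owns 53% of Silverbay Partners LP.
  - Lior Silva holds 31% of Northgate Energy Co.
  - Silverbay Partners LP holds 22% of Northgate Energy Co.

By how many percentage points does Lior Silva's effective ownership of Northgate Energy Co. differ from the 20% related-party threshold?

Chain via Silverbay Partners LP (R2): 38% × 22% = 8.36% of Northgate Energy Co.
Direct interest in Northgate Energy Co: 31%.
Aggregating (R1): 8.36% + 31% = 39.36%.
39.36% exceeds the 20% threshold by 19.36 percentage points.

19.36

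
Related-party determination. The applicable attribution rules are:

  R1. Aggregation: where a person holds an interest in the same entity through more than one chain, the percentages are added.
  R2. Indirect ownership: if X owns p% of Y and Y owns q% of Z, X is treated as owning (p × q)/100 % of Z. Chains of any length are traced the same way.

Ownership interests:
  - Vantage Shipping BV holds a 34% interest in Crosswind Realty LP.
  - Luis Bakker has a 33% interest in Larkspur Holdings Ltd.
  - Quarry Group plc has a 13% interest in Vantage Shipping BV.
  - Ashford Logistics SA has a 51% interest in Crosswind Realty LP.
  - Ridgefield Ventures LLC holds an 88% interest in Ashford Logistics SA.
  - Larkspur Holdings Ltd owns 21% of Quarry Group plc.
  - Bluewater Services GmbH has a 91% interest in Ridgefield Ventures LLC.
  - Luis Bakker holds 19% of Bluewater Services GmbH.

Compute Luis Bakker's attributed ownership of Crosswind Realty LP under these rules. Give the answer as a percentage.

Chain via Larkspur Holdings Ltd → Quarry Group plc → Vantage Shipping BV (R2): 33% × 21% × 13% × 34% = 0.306306% of Crosswind Realty LP.
Chain via Bluewater Services GmbH → Ridgefield Ventures LLC → Ashford Logistics SA (R2): 19% × 91% × 88% × 51% = 7.759752% of Crosswind Realty LP.
Aggregating (R1): 0.306306% + 7.759752% = 8.066058%.

8.066058%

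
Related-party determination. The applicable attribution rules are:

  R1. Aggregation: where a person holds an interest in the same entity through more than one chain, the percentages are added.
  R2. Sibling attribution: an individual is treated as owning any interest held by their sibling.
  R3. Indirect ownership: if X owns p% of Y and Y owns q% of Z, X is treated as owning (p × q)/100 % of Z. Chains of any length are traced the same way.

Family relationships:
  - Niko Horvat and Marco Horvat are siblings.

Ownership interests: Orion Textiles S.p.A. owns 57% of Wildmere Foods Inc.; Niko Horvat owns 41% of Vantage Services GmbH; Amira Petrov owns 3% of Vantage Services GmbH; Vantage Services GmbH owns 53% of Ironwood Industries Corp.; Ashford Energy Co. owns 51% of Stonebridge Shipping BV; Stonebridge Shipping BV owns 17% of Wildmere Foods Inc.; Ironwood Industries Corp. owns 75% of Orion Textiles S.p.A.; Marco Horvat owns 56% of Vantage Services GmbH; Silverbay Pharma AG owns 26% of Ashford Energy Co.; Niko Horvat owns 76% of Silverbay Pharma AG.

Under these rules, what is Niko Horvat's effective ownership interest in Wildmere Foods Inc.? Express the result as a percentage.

By sibling attribution (R2), Niko Horvat is treated as also owning Marco Horvat's interest in Vantage Services GmbH, giving 41% + 56% = 97%.
Chain via Silverbay Pharma AG → Ashford Energy Co. → Stonebridge Shipping BV (R3): 76% × 26% × 51% × 17% = 1.713192% of Wildmere Foods Inc.
Chain via Vantage Services GmbH → Ironwood Industries Corp. → Orion Textiles S.p.A. (R3): 97% × 53% × 75% × 57% = 21.977775% of Wildmere Foods Inc.
Aggregating (R1): 1.713192% + 21.977775% = 23.690967%.

23.690967%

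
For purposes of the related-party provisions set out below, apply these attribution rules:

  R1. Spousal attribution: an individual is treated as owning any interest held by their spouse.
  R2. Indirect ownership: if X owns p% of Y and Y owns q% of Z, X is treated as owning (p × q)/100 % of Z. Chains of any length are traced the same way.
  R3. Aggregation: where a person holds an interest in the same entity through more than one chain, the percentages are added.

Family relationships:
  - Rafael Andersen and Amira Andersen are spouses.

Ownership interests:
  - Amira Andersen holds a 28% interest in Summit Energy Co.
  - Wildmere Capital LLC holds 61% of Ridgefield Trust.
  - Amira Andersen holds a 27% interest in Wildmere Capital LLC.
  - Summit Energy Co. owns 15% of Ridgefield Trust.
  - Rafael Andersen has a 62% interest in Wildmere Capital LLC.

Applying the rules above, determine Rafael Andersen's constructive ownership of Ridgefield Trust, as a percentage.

58.49%

By spousal attribution (R1), Rafael Andersen is treated as also owning Amira Andersen's interest in Wildmere Capital LLC, giving 62% + 27% = 89%.
By spousal attribution (R1), Rafael Andersen is treated as owning Amira Andersen's 28% interest in Summit Energy Co.
Chain via Wildmere Capital LLC (R2): 89% × 61% = 54.29% of Ridgefield Trust.
Chain via Summit Energy Co. (R2): 28% × 15% = 4.2% of Ridgefield Trust.
Aggregating (R3): 54.29% + 4.2% = 58.49%.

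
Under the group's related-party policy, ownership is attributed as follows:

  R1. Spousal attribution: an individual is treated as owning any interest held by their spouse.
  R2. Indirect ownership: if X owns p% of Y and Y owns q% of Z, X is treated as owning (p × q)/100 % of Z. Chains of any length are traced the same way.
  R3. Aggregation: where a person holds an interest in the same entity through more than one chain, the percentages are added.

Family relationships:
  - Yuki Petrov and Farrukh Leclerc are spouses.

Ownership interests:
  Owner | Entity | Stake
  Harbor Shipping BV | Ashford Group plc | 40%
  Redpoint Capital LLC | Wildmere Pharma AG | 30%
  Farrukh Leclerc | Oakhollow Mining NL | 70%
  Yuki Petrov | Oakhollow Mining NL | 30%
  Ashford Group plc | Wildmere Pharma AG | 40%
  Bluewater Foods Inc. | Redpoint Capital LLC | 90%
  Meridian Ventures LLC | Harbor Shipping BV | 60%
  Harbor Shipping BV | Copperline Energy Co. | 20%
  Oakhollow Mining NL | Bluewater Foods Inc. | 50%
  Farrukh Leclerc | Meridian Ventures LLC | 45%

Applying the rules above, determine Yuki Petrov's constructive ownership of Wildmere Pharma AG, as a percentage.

By spousal attribution (R1), Yuki Petrov is treated as also owning Farrukh Leclerc's interest in Oakhollow Mining NL, giving 30% + 70% = 100%.
By spousal attribution (R1), Yuki Petrov is treated as owning Farrukh Leclerc's 45% interest in Meridian Ventures LLC.
Chain via Oakhollow Mining NL → Bluewater Foods Inc. → Redpoint Capital LLC (R2): 100% × 50% × 90% × 30% = 13.5% of Wildmere Pharma AG.
Chain via Meridian Ventures LLC → Harbor Shipping BV → Ashford Group plc (R2): 45% × 60% × 40% × 40% = 4.32% of Wildmere Pharma AG.
Aggregating (R3): 13.5% + 4.32% = 17.82%.

17.82%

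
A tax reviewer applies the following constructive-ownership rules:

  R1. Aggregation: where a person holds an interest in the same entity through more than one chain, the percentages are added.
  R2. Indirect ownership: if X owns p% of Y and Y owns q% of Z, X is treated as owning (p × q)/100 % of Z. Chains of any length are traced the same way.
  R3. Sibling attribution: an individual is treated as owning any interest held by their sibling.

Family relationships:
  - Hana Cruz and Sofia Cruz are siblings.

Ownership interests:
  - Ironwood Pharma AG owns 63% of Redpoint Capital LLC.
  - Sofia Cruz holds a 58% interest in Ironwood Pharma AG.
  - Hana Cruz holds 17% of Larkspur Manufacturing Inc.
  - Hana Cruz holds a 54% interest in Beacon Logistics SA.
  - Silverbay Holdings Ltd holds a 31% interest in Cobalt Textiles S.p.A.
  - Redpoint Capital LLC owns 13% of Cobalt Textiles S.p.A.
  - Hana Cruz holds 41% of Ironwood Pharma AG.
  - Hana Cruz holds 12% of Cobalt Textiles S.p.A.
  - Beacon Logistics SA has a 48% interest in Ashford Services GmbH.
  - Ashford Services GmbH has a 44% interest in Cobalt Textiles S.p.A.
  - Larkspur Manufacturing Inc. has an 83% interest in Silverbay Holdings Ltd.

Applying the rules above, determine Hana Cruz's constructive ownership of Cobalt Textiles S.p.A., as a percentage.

By sibling attribution (R3), Hana Cruz is treated as also owning Sofia Cruz's interest in Ironwood Pharma AG, giving 41% + 58% = 99%.
Chain via Larkspur Manufacturing Inc. → Silverbay Holdings Ltd (R2): 17% × 83% × 31% = 4.3741% of Cobalt Textiles S.p.A.
Chain via Ironwood Pharma AG → Redpoint Capital LLC (R2): 99% × 63% × 13% = 8.1081% of Cobalt Textiles S.p.A.
Chain via Beacon Logistics SA → Ashford Services GmbH (R2): 54% × 48% × 44% = 11.4048% of Cobalt Textiles S.p.A.
Direct interest in Cobalt Textiles S.p.A: 12%.
Aggregating (R1): 4.3741% + 8.1081% + 11.4048% + 12% = 35.887%.

35.887%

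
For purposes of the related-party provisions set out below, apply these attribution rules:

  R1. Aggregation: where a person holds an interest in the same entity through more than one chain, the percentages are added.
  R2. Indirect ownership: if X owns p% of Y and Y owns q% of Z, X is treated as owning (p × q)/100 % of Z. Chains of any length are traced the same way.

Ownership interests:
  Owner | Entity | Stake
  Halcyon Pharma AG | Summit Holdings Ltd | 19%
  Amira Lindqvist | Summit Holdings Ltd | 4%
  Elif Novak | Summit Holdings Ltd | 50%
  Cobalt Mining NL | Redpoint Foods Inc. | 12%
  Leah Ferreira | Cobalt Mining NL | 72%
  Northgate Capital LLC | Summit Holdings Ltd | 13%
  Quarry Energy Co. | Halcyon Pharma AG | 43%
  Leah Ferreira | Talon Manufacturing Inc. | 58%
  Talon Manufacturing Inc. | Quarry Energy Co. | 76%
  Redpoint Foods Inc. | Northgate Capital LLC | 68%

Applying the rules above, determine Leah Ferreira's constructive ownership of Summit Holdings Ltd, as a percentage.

Chain via Cobalt Mining NL → Redpoint Foods Inc. → Northgate Capital LLC (R2): 72% × 12% × 68% × 13% = 0.763776% of Summit Holdings Ltd.
Chain via Talon Manufacturing Inc. → Quarry Energy Co. → Halcyon Pharma AG (R2): 58% × 76% × 43% × 19% = 3.601336% of Summit Holdings Ltd.
Aggregating (R1): 0.763776% + 3.601336% = 4.365112%.

4.365112%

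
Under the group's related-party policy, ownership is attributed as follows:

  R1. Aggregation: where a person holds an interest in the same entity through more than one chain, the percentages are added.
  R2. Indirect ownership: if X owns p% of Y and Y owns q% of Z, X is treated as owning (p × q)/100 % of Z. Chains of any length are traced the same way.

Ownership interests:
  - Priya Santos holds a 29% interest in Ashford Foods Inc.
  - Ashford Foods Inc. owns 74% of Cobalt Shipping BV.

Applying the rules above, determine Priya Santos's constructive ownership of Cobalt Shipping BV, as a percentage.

21.46%

Chain via Ashford Foods Inc. (R2): 29% × 74% = 21.46% of Cobalt Shipping BV.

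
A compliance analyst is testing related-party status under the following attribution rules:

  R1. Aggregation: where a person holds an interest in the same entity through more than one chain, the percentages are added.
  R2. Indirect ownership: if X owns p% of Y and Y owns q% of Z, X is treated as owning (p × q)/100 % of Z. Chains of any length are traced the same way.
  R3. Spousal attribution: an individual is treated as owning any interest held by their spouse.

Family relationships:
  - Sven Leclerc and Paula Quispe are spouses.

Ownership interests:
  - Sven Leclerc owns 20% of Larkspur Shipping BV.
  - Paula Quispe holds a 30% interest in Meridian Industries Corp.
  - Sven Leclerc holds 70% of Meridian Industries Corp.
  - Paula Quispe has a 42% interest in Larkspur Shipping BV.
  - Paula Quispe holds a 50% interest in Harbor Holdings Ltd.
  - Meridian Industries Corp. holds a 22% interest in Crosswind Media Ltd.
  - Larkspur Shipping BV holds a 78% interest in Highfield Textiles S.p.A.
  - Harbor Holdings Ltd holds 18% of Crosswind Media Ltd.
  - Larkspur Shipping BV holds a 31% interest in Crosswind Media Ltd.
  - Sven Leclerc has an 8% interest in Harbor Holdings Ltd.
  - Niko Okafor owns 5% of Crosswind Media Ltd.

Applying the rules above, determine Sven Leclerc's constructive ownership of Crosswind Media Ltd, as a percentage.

By spousal attribution (R3), Sven Leclerc is treated as also owning Paula Quispe's interest in Harbor Holdings Ltd, giving 8% + 50% = 58%.
By spousal attribution (R3), Sven Leclerc is treated as also owning Paula Quispe's interest in Larkspur Shipping BV, giving 20% + 42% = 62%.
By spousal attribution (R3), Sven Leclerc is treated as also owning Paula Quispe's interest in Meridian Industries Corp, giving 70% + 30% = 100%.
Chain via Harbor Holdings Ltd (R2): 58% × 18% = 10.44% of Crosswind Media Ltd.
Chain via Larkspur Shipping BV (R2): 62% × 31% = 19.22% of Crosswind Media Ltd.
Chain via Meridian Industries Corp. (R2): 100% × 22% = 22% of Crosswind Media Ltd.
Aggregating (R1): 10.44% + 19.22% + 22% = 51.66%.

51.66%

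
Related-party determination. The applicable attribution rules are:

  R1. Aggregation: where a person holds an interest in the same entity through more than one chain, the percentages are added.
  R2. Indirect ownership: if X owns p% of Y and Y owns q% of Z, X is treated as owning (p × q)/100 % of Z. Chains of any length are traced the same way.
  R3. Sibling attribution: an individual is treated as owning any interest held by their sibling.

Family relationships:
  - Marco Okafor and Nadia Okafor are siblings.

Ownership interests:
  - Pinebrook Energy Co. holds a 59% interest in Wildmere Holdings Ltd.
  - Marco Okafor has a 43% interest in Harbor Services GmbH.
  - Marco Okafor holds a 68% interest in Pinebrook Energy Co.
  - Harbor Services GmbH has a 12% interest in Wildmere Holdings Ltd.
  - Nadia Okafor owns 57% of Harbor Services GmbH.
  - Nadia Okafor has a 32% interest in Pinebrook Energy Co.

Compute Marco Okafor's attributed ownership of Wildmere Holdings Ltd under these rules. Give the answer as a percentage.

71%

By sibling attribution (R3), Marco Okafor is treated as also owning Nadia Okafor's interest in Harbor Services GmbH, giving 43% + 57% = 100%.
By sibling attribution (R3), Marco Okafor is treated as also owning Nadia Okafor's interest in Pinebrook Energy Co, giving 68% + 32% = 100%.
Chain via Harbor Services GmbH (R2): 100% × 12% = 12% of Wildmere Holdings Ltd.
Chain via Pinebrook Energy Co. (R2): 100% × 59% = 59% of Wildmere Holdings Ltd.
Aggregating (R1): 12% + 59% = 71%.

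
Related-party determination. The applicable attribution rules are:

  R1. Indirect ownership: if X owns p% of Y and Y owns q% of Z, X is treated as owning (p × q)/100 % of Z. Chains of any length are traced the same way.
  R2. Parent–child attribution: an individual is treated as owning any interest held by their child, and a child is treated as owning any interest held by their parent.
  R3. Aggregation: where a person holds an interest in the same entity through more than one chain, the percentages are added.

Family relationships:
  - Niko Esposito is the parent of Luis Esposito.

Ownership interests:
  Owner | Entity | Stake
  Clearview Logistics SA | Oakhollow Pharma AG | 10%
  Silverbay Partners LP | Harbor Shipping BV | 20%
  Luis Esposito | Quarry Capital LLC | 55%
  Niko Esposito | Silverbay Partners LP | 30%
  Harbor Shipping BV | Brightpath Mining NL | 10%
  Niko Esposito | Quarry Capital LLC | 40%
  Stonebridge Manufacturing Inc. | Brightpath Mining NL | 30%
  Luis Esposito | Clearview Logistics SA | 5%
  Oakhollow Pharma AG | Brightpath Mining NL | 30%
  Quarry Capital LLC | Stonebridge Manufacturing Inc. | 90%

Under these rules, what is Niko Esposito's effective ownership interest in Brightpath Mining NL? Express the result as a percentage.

By parent–child attribution (R2), Niko Esposito is treated as also owning Luis Esposito's interest in Quarry Capital LLC, giving 40% + 55% = 95%.
By parent–child attribution (R2), Niko Esposito is treated as owning Luis Esposito's 5% interest in Clearview Logistics SA.
Chain via Quarry Capital LLC → Stonebridge Manufacturing Inc. (R1): 95% × 90% × 30% = 25.65% of Brightpath Mining NL.
Chain via Silverbay Partners LP → Harbor Shipping BV (R1): 30% × 20% × 10% = 0.6% of Brightpath Mining NL.
Chain via Clearview Logistics SA → Oakhollow Pharma AG (R1): 5% × 10% × 30% = 0.15% of Brightpath Mining NL.
Aggregating (R3): 25.65% + 0.6% + 0.15% = 26.4%.

26.4%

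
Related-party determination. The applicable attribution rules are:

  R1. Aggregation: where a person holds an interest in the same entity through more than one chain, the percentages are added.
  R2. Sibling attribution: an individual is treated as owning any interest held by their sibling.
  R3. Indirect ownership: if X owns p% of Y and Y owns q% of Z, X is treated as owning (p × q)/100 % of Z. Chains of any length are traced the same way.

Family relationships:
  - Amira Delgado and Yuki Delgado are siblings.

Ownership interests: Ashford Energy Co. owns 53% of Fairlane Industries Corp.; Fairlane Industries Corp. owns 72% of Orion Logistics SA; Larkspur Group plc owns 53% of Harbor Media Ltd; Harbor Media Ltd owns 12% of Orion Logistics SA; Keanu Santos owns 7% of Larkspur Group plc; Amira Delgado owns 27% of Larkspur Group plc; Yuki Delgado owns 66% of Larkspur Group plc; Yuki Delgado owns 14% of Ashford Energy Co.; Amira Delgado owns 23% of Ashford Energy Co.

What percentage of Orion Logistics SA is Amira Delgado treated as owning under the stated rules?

By sibling attribution (R2), Amira Delgado is treated as also owning Yuki Delgado's interest in Larkspur Group plc, giving 27% + 66% = 93%.
By sibling attribution (R2), Amira Delgado is treated as also owning Yuki Delgado's interest in Ashford Energy Co, giving 23% + 14% = 37%.
Chain via Larkspur Group plc → Harbor Media Ltd (R3): 93% × 53% × 12% = 5.9148% of Orion Logistics SA.
Chain via Ashford Energy Co. → Fairlane Industries Corp. (R3): 37% × 53% × 72% = 14.1192% of Orion Logistics SA.
Aggregating (R1): 5.9148% + 14.1192% = 20.034%.

20.034%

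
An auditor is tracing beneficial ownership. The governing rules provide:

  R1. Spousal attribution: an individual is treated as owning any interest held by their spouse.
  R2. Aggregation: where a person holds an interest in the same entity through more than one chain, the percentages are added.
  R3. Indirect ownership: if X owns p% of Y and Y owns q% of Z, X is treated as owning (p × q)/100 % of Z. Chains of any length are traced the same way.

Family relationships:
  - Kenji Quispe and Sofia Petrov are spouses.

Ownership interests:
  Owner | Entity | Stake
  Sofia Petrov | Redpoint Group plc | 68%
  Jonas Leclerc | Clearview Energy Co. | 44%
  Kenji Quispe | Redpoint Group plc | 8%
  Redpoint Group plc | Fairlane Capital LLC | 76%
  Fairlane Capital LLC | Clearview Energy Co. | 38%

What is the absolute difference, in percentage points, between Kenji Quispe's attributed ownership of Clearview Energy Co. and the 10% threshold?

11.9488

By spousal attribution (R1), Kenji Quispe is treated as also owning Sofia Petrov's interest in Redpoint Group plc, giving 8% + 68% = 76%.
Chain via Redpoint Group plc → Fairlane Capital LLC (R3): 76% × 76% × 38% = 21.9488% of Clearview Energy Co.
21.9488% exceeds the 10% threshold by 11.9488 percentage points.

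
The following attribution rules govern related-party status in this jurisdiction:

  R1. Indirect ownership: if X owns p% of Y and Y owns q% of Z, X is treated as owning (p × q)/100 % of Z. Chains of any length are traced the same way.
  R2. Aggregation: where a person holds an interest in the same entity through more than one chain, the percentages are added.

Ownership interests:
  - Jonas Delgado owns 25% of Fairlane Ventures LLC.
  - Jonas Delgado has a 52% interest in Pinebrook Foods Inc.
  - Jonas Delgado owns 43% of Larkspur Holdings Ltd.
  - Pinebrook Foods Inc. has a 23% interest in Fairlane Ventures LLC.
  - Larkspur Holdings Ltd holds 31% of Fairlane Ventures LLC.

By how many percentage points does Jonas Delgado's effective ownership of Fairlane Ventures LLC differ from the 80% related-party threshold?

Chain via Pinebrook Foods Inc. (R1): 52% × 23% = 11.96% of Fairlane Ventures LLC.
Chain via Larkspur Holdings Ltd (R1): 43% × 31% = 13.33% of Fairlane Ventures LLC.
Direct interest in Fairlane Ventures LLC: 25%.
Aggregating (R2): 11.96% + 13.33% + 25% = 50.29%.
50.29% falls short of the 80% threshold by 29.71 percentage points.

29.71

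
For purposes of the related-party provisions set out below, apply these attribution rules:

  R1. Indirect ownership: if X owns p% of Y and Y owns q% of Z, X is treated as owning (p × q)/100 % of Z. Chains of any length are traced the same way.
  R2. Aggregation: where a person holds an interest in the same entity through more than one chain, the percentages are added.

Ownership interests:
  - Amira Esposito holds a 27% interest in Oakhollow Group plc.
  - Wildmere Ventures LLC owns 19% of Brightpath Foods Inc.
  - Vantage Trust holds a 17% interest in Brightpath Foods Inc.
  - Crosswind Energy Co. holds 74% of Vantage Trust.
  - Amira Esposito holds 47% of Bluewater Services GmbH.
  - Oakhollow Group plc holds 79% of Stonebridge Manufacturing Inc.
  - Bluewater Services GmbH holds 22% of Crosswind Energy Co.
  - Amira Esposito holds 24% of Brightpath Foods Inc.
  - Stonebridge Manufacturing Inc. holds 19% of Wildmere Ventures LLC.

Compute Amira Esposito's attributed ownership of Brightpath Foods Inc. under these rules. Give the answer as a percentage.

Chain via Oakhollow Group plc → Stonebridge Manufacturing Inc. → Wildmere Ventures LLC (R1): 27% × 79% × 19% × 19% = 0.770013% of Brightpath Foods Inc.
Chain via Bluewater Services GmbH → Crosswind Energy Co. → Vantage Trust (R1): 47% × 22% × 74% × 17% = 1.300772% of Brightpath Foods Inc.
Direct interest in Brightpath Foods Inc: 24%.
Aggregating (R2): 0.770013% + 1.300772% + 24% = 26.070785%.

26.070785%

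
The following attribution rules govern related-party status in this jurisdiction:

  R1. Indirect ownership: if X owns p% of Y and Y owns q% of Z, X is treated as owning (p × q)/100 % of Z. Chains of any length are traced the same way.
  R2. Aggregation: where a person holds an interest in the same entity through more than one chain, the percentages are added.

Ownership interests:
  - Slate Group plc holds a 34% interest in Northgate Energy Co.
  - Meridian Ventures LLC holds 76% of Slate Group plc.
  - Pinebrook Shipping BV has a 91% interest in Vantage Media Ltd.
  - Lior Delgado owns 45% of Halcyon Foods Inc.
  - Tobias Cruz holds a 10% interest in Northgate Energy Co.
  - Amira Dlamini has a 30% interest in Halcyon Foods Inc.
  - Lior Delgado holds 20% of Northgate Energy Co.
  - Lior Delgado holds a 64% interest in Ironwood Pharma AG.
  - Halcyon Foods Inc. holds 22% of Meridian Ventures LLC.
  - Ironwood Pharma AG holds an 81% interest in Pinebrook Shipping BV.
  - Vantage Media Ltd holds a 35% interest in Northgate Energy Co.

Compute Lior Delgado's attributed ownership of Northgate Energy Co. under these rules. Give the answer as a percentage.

39.0692%

Chain via Ironwood Pharma AG → Pinebrook Shipping BV → Vantage Media Ltd (R1): 64% × 81% × 91% × 35% = 16.51104% of Northgate Energy Co.
Chain via Halcyon Foods Inc. → Meridian Ventures LLC → Slate Group plc (R1): 45% × 22% × 76% × 34% = 2.55816% of Northgate Energy Co.
Direct interest in Northgate Energy Co: 20%.
Aggregating (R2): 16.51104% + 2.55816% + 20% = 39.0692%.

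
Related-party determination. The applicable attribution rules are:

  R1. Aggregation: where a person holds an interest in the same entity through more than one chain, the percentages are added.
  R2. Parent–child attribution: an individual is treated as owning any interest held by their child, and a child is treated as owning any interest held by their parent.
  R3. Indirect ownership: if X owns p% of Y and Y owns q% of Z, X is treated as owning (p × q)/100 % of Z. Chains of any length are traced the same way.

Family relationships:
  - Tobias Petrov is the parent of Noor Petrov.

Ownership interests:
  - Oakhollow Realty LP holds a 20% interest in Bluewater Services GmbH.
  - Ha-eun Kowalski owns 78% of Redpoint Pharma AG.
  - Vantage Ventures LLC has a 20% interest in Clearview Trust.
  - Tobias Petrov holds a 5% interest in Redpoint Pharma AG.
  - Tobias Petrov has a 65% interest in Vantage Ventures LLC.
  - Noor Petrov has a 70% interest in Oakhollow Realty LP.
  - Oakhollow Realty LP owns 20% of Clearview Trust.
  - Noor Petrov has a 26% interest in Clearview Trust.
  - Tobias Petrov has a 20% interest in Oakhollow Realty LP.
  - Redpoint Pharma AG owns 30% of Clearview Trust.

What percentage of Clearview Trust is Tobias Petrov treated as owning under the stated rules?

By parent–child attribution (R2), Tobias Petrov is treated as also owning Noor Petrov's interest in Oakhollow Realty LP, giving 20% + 70% = 90%.
By parent–child attribution (R2), Tobias Petrov is treated as owning Noor Petrov's 26% interest in Clearview Trust.
Chain via Vantage Ventures LLC (R3): 65% × 20% = 13% of Clearview Trust.
Chain via Oakhollow Realty LP (R3): 90% × 20% = 18% of Clearview Trust.
Chain via Redpoint Pharma AG (R3): 5% × 30% = 1.5% of Clearview Trust.
Direct interest in Clearview Trust: 26%.
Aggregating (R1): 13% + 18% + 1.5% + 26% = 58.5%.

58.5%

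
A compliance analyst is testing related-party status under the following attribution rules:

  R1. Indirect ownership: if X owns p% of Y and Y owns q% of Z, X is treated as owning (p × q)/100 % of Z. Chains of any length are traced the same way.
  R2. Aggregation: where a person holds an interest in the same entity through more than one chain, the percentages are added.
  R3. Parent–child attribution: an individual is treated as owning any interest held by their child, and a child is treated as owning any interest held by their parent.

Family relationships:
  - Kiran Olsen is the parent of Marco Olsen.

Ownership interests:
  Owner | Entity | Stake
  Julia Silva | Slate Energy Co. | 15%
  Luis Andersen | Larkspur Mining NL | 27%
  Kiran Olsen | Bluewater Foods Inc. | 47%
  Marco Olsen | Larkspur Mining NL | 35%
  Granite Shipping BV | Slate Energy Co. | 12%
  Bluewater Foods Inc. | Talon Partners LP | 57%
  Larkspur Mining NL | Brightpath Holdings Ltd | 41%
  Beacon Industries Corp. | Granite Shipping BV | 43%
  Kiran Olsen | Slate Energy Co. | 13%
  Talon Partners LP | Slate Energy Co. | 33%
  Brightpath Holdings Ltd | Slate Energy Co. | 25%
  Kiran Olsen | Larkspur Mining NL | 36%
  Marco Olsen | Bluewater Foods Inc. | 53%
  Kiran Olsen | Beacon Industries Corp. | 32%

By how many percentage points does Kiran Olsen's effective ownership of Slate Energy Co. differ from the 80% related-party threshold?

By parent–child attribution (R3), Kiran Olsen is treated as also owning Marco Olsen's interest in Larkspur Mining NL, giving 36% + 35% = 71%.
By parent–child attribution (R3), Kiran Olsen is treated as also owning Marco Olsen's interest in Bluewater Foods Inc, giving 47% + 53% = 100%.
Chain via Beacon Industries Corp. → Granite Shipping BV (R1): 32% × 43% × 12% = 1.6512% of Slate Energy Co.
Chain via Larkspur Mining NL → Brightpath Holdings Ltd (R1): 71% × 41% × 25% = 7.2775% of Slate Energy Co.
Chain via Bluewater Foods Inc. → Talon Partners LP (R1): 100% × 57% × 33% = 18.81% of Slate Energy Co.
Direct interest in Slate Energy Co: 13%.
Aggregating (R2): 1.6512% + 7.2775% + 18.81% + 13% = 40.7387%.
40.7387% falls short of the 80% threshold by 39.2613 percentage points.

39.2613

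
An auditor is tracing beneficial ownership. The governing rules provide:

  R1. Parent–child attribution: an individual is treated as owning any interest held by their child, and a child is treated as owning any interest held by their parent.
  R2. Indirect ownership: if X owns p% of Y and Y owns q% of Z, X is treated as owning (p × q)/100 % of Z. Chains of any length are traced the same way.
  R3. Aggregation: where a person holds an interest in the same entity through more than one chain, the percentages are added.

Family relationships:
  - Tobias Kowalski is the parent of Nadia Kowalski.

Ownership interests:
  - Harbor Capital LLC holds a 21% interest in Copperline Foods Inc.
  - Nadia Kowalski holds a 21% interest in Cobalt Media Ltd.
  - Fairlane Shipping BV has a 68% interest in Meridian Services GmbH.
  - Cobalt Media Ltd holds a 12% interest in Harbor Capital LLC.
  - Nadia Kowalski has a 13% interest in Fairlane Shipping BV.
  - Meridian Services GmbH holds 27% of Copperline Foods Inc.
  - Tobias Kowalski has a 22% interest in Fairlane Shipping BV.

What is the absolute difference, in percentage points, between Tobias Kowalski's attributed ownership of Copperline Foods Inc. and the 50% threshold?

43.0448

By parent–child attribution (R1), Tobias Kowalski is treated as also owning Nadia Kowalski's interest in Fairlane Shipping BV, giving 22% + 13% = 35%.
By parent–child attribution (R1), Tobias Kowalski is treated as owning Nadia Kowalski's 21% interest in Cobalt Media Ltd.
Chain via Fairlane Shipping BV → Meridian Services GmbH (R2): 35% × 68% × 27% = 6.426% of Copperline Foods Inc.
Chain via Cobalt Media Ltd → Harbor Capital LLC (R2): 21% × 12% × 21% = 0.5292% of Copperline Foods Inc.
Aggregating (R3): 6.426% + 0.5292% = 6.9552%.
6.9552% falls short of the 50% threshold by 43.0448 percentage points.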